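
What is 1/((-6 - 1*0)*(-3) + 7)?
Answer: 1/25 ≈ 0.040000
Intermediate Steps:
1/((-6 - 1*0)*(-3) + 7) = 1/((-6 + 0)*(-3) + 7) = 1/(-6*(-3) + 7) = 1/(18 + 7) = 1/25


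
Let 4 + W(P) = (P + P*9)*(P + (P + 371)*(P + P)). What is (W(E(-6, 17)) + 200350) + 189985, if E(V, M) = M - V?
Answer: 4564141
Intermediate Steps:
W(P) = -4 + 10*P*(P + 2*P*(371 + P)) (W(P) = -4 + (P + P*9)*(P + (P + 371)*(P + P)) = -4 + (P + 9*P)*(P + (371 + P)*(2*P)) = -4 + (10*P)*(P + 2*P*(371 + P)) = -4 + 10*P*(P + 2*P*(371 + P)))
(W(E(-6, 17)) + 200350) + 189985 = ((-4 + 20*(17 - 1*(-6))³ + 7430*(17 - 1*(-6))²) + 200350) + 189985 = ((-4 + 20*(17 + 6)³ + 7430*(17 + 6)²) + 200350) + 189985 = ((-4 + 20*23³ + 7430*23²) + 200350) + 189985 = ((-4 + 20*12167 + 7430*529) + 200350) + 189985 = ((-4 + 243340 + 3930470) + 200350) + 189985 = (4173806 + 200350) + 189985 = 4374156 + 189985 = 4564141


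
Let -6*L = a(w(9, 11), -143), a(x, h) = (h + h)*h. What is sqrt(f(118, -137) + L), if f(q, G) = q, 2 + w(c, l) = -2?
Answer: I*sqrt(60285)/3 ≈ 81.843*I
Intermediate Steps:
w(c, l) = -4 (w(c, l) = -2 - 2 = -4)
a(x, h) = 2*h**2 (a(x, h) = (2*h)*h = 2*h**2)
L = -20449/3 (L = -(-143)**2/3 = -20449/3 ≈ -6816.3)
sqrt(f(118, -137) + L) = sqrt(118 - 20449/3) = sqrt(-20095/3) = I*sqrt(60285)/3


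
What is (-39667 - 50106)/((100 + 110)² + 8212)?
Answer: -89773/52312 ≈ -1.7161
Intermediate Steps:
(-39667 - 50106)/((100 + 110)² + 8212) = -89773/(210² + 8212) = -89773/(44100 + 8212) = -89773/52312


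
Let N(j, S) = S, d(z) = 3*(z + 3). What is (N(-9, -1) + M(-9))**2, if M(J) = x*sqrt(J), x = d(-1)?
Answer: (1 - 18*I)**2 ≈ -323.0 - 36.0*I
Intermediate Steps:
d(z) = 9 + 3*z (d(z) = 3*(3 + z) = 9 + 3*z)
x = 6 (x = 9 + 3*(-1) = 9 - 3 = 6)
M(J) = 6*sqrt(J)
(N(-9, -1) + M(-9))**2 = (-1 + 6*sqrt(-9))**2 = (-1 + 6*(3*I))**2 = (-1 + 18*I)**2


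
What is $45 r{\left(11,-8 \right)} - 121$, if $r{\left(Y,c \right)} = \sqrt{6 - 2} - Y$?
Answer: $-526$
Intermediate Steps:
$r{\left(Y,c \right)} = 2 - Y$ ($r{\left(Y,c \right)} = \sqrt{4} - Y = 2 - Y$)
$45 r{\left(11,-8 \right)} - 121 = 45 \left(2 - 11\right) - 121 = 45 \left(-9\right) - 121 = -405 - 121 = -526$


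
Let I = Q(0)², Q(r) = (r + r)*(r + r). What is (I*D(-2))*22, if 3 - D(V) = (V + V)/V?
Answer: 0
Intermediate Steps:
Q(r) = 4*r² (Q(r) = (2*r)*(2*r) = 4*r²)
D(V) = 1 (D(V) = 3 - (V + V)/V = 3 - 2*V/V = 3 - 1*2 = 3 - 2 = 1)
I = 0 (I = (4*0²)² = (4*0)² = 0² = 0)
(I*D(-2))*22 = (0*1)*22 = 0*22 = 0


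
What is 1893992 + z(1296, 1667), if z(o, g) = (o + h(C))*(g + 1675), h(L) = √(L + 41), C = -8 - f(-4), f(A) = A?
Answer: 6225224 + 3342*√37 ≈ 6.2456e+6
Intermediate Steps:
C = -4 (C = -8 - 1*(-4) = -8 + 4 = -4)
h(L) = √(41 + L)
z(o, g) = (1675 + g)*(o + √37) (z(o, g) = (o + √(41 - 4))*(g + 1675) = (o + √37)*(1675 + g) = (1675 + g)*(o + √37))
1893992 + z(1296, 1667) = 1893992 + (1675*1296 + 1675*√37 + 1667*1296 + 1667*√37) = 1893992 + (2170800 + 1675*√37 + 2160432 + 1667*√37) = 1893992 + (4331232 + 3342*√37) = 6225224 + 3342*√37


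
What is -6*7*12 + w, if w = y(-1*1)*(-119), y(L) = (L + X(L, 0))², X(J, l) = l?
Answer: -623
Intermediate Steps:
y(L) = L² (y(L) = (L + 0)² = L²)
w = -119 (w = (-1*1)²*(-119) = (-1)²*(-119) = 1*(-119) = -119)
-6*7*12 + w = -6*7*12 - 119 = -42*12 - 119 = -504 - 119 = -623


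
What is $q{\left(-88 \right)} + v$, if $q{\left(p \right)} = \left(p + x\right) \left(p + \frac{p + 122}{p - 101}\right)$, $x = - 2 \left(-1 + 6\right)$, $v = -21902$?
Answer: $- \frac{358030}{27} \approx -13260.0$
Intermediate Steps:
$x = -10$ ($x = \left(-2\right) 5 = -10$)
$q{\left(p \right)} = \left(-10 + p\right) \left(p + \frac{122 + p}{-101 + p}\right)$ ($q{\left(p \right)} = \left(p - 10\right) \left(p + \frac{p + 122}{p - 101}\right) = \left(-10 + p\right) \left(p + \frac{122 + p}{-101 + p}\right)$)
$q{\left(-88 \right)} + v = \frac{-1220 + \left(-88\right)^{3} - 110 \left(-88\right)^{2} + 1122 \left(-88\right)}{-101 - 88} - 21902 = \frac{-1220 - 681472 - 851840 - 98736}{-189} - 21902 = - \frac{-1220 - 681472 - 851840 - 98736}{189} - 21902 = \left(- \frac{1}{189}\right) \left(-1633268\right) - 21902 = \frac{233324}{27} - 21902 = - \frac{358030}{27}$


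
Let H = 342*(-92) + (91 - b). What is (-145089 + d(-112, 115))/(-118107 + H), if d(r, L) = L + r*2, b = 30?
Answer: 72599/74755 ≈ 0.97116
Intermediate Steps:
H = -31403 (H = 342*(-92) + (91 - 1*30) = -31464 + (91 - 30) = -31464 + 61 = -31403)
d(r, L) = L + 2*r
(-145089 + d(-112, 115))/(-118107 + H) = (-145089 + (115 + 2*(-112)))/(-118107 - 31403) = (-145089 + (115 - 224))/(-149510) = (-145089 - 109)*(-1/149510) = -145198*(-1/149510) = 72599/74755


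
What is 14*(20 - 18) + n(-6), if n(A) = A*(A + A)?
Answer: 100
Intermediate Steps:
n(A) = 2*A**2 (n(A) = A*(2*A) = 2*A**2)
14*(20 - 18) + n(-6) = 14*(20 - 18) + 2*(-6)**2 = 14*2 + 2*36 = 28 + 72 = 100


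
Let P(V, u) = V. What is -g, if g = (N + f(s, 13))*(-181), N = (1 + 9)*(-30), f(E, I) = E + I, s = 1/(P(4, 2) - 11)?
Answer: -363810/7 ≈ -51973.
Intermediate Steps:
s = -⅐ (s = 1/(4 - 11) = 1/(-7) = -⅐ ≈ -0.14286)
N = -300 (N = 10*(-30) = -300)
g = 363810/7 (g = (-300 + (-⅐ + 13))*(-181) = (-300 + 90/7)*(-181) = -2010/7*(-181) = 363810/7 ≈ 51973.)
-g = -1*363810/7 = -363810/7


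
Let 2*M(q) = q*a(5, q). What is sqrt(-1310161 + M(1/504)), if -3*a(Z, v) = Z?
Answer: I*sqrt(83200464249)/252 ≈ 1144.6*I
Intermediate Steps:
a(Z, v) = -Z/3
M(q) = -5*q/6 (M(q) = (q*(-1/3*5))/2 = (q*(-5/3))/2 = (-5*q/3)/2 = -5*q/6)
sqrt(-1310161 + M(1/504)) = sqrt(-1310161 - 5/6/504) = sqrt(-1310161 - 5/6*1/504) = sqrt(-1310161 - 5/3024) = sqrt(-3961926869/3024) = I*sqrt(83200464249)/252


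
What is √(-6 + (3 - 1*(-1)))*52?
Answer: 52*I*√2 ≈ 73.539*I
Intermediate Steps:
√(-6 + (3 - 1*(-1)))*52 = √(-6 + (3 + 1))*52 = √(-6 + 4)*52 = √(-2)*52 = (I*√2)*52 = 52*I*√2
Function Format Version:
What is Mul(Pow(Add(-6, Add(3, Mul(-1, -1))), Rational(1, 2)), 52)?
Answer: Mul(52, I, Pow(2, Rational(1, 2))) ≈ Mul(73.539, I)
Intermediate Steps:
Mul(Pow(Add(-6, Add(3, Mul(-1, -1))), Rational(1, 2)), 52) = Mul(Pow(Add(-6, Add(3, 1)), Rational(1, 2)), 52) = Mul(Pow(Add(-6, 4), Rational(1, 2)), 52) = Mul(Pow(-2, Rational(1, 2)), 52) = Mul(Mul(I, Pow(2, Rational(1, 2))), 52) = Mul(52, I, Pow(2, Rational(1, 2)))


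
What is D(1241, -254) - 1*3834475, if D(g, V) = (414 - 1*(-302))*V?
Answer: -4016339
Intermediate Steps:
D(g, V) = 716*V (D(g, V) = (414 + 302)*V = 716*V)
D(1241, -254) - 1*3834475 = 716*(-254) - 1*3834475 = -181864 - 3834475 = -4016339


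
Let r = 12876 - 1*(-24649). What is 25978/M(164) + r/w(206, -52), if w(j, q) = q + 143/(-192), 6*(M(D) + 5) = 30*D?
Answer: -295201726/434395 ≈ -679.57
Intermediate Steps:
M(D) = -5 + 5*D (M(D) = -5 + (30*D)/6 = -5 + 5*D)
r = 37525 (r = 12876 + 24649 = 37525)
w(j, q) = -143/192 + q (w(j, q) = q + 143*(-1/192) = q - 143/192 = -143/192 + q)
25978/M(164) + r/w(206, -52) = 25978/(-5 + 5*164) + 37525/(-143/192 - 52) = 25978/(-5 + 820) + 37525/(-10127/192) = 25978/815 + 37525*(-192/10127) = 25978*(1/815) - 379200/533 = 25978/815 - 379200/533 = -295201726/434395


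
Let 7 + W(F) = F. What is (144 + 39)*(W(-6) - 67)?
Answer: -14640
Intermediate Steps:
W(F) = -7 + F
(144 + 39)*(W(-6) - 67) = (144 + 39)*((-7 - 6) - 67) = 183*(-13 - 67) = 183*(-80) = -14640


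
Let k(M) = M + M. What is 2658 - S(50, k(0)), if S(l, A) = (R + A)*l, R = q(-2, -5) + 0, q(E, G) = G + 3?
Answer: 2758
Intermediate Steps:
q(E, G) = 3 + G
k(M) = 2*M
R = -2 (R = (3 - 5) + 0 = -2 + 0 = -2)
S(l, A) = l*(-2 + A) (S(l, A) = (-2 + A)*l = l*(-2 + A))
2658 - S(50, k(0)) = 2658 - 50*(-2 + 2*0) = 2658 - 50*(-2 + 0) = 2658 - 50*(-2) = 2658 - 1*(-100) = 2658 + 100 = 2758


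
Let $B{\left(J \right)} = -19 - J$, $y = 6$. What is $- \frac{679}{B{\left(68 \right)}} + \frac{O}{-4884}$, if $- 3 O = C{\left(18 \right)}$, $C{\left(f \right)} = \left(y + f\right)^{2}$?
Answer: $\frac{277745}{35409} \approx 7.8439$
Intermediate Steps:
$C{\left(f \right)} = \left(6 + f\right)^{2}$
$O = -192$ ($O = - \frac{\left(6 + 18\right)^{2}}{3} = - \frac{24^{2}}{3} = \left(- \frac{1}{3}\right) 576 = -192$)
$- \frac{679}{B{\left(68 \right)}} + \frac{O}{-4884} = - \frac{679}{-19 - 68} - \frac{192}{-4884} = - \frac{679}{-19 - 68} - - \frac{16}{407} = - \frac{679}{-87} + \frac{16}{407} = \left(-679\right) \left(- \frac{1}{87}\right) + \frac{16}{407} = \frac{679}{87} + \frac{16}{407} = \frac{277745}{35409}$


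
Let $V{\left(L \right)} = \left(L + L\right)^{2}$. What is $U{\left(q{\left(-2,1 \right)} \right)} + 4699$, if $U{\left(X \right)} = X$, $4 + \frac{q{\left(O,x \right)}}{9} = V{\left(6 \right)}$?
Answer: $5959$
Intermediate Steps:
$V{\left(L \right)} = 4 L^{2}$ ($V{\left(L \right)} = \left(2 L\right)^{2} = 4 L^{2}$)
$q{\left(O,x \right)} = 1260$ ($q{\left(O,x \right)} = -36 + 9 \cdot 4 \cdot 6^{2} = -36 + 9 \cdot 4 \cdot 36 = -36 + 9 \cdot 144 = -36 + 1296 = 1260$)
$U{\left(q{\left(-2,1 \right)} \right)} + 4699 = 1260 + 4699 = 5959$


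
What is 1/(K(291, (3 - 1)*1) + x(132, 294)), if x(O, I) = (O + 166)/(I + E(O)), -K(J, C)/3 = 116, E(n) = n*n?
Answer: -8859/3082783 ≈ -0.0028737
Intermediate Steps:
E(n) = n²
K(J, C) = -348 (K(J, C) = -3*116 = -348)
x(O, I) = (166 + O)/(I + O²) (x(O, I) = (O + 166)/(I + O²) = (166 + O)/(I + O²))
1/(K(291, (3 - 1)*1) + x(132, 294)) = 1/(-348 + (166 + 132)/(294 + 132²)) = 1/(-348 + 298/(294 + 17424)) = 1/(-348 + 298/17718) = 1/(-348 + (1/17718)*298) = 1/(-348 + 149/8859) = 1/(-3082783/8859) = -8859/3082783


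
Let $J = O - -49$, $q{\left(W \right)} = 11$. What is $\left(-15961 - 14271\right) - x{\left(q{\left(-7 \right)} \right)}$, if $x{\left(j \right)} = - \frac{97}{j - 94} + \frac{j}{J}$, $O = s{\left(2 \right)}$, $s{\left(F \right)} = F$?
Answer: $- \frac{127977916}{4233} \approx -30233.0$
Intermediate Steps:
$O = 2$
$J = 51$ ($J = 2 - -49 = 2 + 49 = 51$)
$x{\left(j \right)} = - \frac{97}{-94 + j} + \frac{j}{51}$ ($x{\left(j \right)} = - \frac{97}{j - 94} + \frac{j}{51} = - \frac{97}{-94 + j} + j \frac{1}{51} = - \frac{97}{-94 + j} + \frac{j}{51}$)
$\left(-15961 - 14271\right) - x{\left(q{\left(-7 \right)} \right)} = \left(-15961 - 14271\right) - \frac{-4947 + 11^{2} - 1034}{51 \left(-94 + 11\right)} = -30232 - \frac{-4947 + 121 - 1034}{51 \left(-83\right)} = -30232 - \frac{1}{51} \left(- \frac{1}{83}\right) \left(-5860\right) = -30232 - \frac{5860}{4233} = - \frac{127977916}{4233}$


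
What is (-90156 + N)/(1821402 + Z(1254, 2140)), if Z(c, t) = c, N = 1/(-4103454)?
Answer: -369950998825/7479185053824 ≈ -0.049464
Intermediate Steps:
N = -1/4103454 ≈ -2.4370e-7
(-90156 + N)/(1821402 + Z(1254, 2140)) = (-90156 - 1/4103454)/(1821402 + 1254) = -369950998825/4103454/1822656 = -369950998825/4103454*1/1822656 = -369950998825/7479185053824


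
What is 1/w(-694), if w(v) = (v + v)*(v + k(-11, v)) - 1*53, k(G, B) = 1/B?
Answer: 1/963221 ≈ 1.0382e-6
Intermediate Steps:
w(v) = -53 + 2*v*(v + 1/v) (w(v) = (v + v)*(v + 1/v) - 1*53 = (2*v)*(v + 1/v) - 53 = 2*v*(v + 1/v) - 53 = -53 + 2*v*(v + 1/v))
1/w(-694) = 1/(-51 + 2*(-694)²) = 1/(-51 + 2*481636) = 1/(-51 + 963272) = 1/963221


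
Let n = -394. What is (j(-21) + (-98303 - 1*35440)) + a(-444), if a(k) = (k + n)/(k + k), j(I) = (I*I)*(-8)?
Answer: -60947905/444 ≈ -1.3727e+5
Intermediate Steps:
j(I) = -8*I**2 (j(I) = I**2*(-8) = -8*I**2)
a(k) = (-394 + k)/(2*k) (a(k) = (k - 394)/(k + k) = (-394 + k)/((2*k)) = (-394 + k)*(1/(2*k)) = (-394 + k)/(2*k))
(j(-21) + (-98303 - 1*35440)) + a(-444) = (-8*(-21)**2 + (-98303 - 1*35440)) + (1/2)*(-394 - 444)/(-444) = (-8*441 + (-98303 - 35440)) + (1/2)*(-1/444)*(-838) = (-3528 - 133743) + 419/444 = -137271 + 419/444 = -60947905/444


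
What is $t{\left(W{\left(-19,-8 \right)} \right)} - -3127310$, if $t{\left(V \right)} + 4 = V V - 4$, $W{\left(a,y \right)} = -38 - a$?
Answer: $3127663$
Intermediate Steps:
$t{\left(V \right)} = -8 + V^{2}$ ($t{\left(V \right)} = -4 + \left(V V - 4\right) = -4 + \left(V^{2} - 4\right) = -4 + \left(-4 + V^{2}\right) = -8 + V^{2}$)
$t{\left(W{\left(-19,-8 \right)} \right)} - -3127310 = \left(-8 + \left(-38 - -19\right)^{2}\right) - -3127310 = \left(-8 + \left(-38 + 19\right)^{2}\right) + 3127310 = \left(-8 + \left(-19\right)^{2}\right) + 3127310 = \left(-8 + 361\right) + 3127310 = 353 + 3127310 = 3127663$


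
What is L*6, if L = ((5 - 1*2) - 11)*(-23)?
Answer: 1104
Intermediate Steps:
L = 184 (L = ((5 - 2) - 11)*(-23) = (3 - 11)*(-23) = -8*(-23) = 184)
L*6 = 184*6 = 1104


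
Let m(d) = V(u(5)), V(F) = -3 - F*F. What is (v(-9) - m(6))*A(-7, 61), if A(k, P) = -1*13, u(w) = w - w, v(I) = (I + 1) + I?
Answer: 182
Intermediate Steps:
v(I) = 1 + 2*I (v(I) = (1 + I) + I = 1 + 2*I)
u(w) = 0
V(F) = -3 - F**2
m(d) = -3 (m(d) = -3 - 1*0**2 = -3 - 1*0 = -3 + 0 = -3)
A(k, P) = -13
(v(-9) - m(6))*A(-7, 61) = ((1 + 2*(-9)) - 1*(-3))*(-13) = ((1 - 18) + 3)*(-13) = (-17 + 3)*(-13) = -14*(-13) = 182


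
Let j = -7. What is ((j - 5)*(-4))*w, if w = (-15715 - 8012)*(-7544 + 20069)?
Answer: -14264672400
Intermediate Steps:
w = -297180675 (w = -23727*12525 = -297180675)
((j - 5)*(-4))*w = ((-7 - 5)*(-4))*(-297180675) = -12*(-4)*(-297180675) = 48*(-297180675) = -14264672400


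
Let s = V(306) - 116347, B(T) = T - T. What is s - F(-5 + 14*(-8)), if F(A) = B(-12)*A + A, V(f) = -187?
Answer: -116417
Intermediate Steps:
B(T) = 0
F(A) = A (F(A) = 0*A + A = 0 + A = A)
s = -116534 (s = -187 - 116347 = -116534)
s - F(-5 + 14*(-8)) = -116534 - (-5 + 14*(-8)) = -116534 - (-5 - 112) = -116534 - 1*(-117) = -116534 + 117 = -116417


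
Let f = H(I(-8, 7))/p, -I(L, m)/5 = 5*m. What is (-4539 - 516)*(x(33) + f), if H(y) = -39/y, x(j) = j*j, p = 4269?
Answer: -274171308618/49805 ≈ -5.5049e+6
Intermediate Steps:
I(L, m) = -25*m
x(j) = j²
f = 13/249025 (f = -39/((-25*7))/4269 = -39/(-175)*(1/4269) = -39*(-1/175)*(1/4269) = (39/175)*(1/4269) = 13/249025 ≈ 5.2204e-5)
(-4539 - 516)*(x(33) + f) = (-4539 - 516)*(33² + 13/249025) = -5055*(1089 + 13/249025) = -5055*271188238/249025 = -274171308618/49805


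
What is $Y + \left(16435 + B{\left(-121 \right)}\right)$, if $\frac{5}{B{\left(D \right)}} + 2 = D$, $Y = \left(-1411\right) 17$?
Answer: $- \frac{928901}{123} \approx -7552.0$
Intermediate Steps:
$Y = -23987$
$B{\left(D \right)} = \frac{5}{-2 + D}$
$Y + \left(16435 + B{\left(-121 \right)}\right) = -23987 + \left(16435 + \frac{5}{-2 - 121}\right) = -23987 + \left(16435 + \frac{5}{-123}\right) = -23987 + \left(16435 + 5 \left(- \frac{1}{123}\right)\right) = -23987 + \left(16435 - \frac{5}{123}\right) = -23987 + \frac{2021500}{123} = - \frac{928901}{123}$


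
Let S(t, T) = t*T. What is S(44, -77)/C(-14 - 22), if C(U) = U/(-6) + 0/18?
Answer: -1694/3 ≈ -564.67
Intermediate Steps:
C(U) = -U/6 (C(U) = U*(-⅙) + 0*(1/18) = -U/6 + 0 = -U/6)
S(t, T) = T*t
S(44, -77)/C(-14 - 22) = (-77*44)/((-(-14 - 22)/6)) = -3388/((-⅙*(-36))) = -3388/6 = -3388*⅙ = -1694/3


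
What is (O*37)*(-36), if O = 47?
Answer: -62604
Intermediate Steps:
(O*37)*(-36) = (47*37)*(-36) = 1739*(-36) = -62604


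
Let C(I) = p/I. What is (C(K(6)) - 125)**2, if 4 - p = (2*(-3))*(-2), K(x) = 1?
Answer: 17689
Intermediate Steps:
p = -8 (p = 4 - 2*(-3)*(-2) = 4 - (-6)*(-2) = 4 - 1*12 = 4 - 12 = -8)
C(I) = -8/I
(C(K(6)) - 125)**2 = (-8/1 - 125)**2 = (-8*1 - 125)**2 = (-8 - 125)**2 = (-133)**2 = 17689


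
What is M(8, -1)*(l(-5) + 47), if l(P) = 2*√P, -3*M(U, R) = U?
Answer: -376/3 - 16*I*√5/3 ≈ -125.33 - 11.926*I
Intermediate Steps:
M(U, R) = -U/3
M(8, -1)*(l(-5) + 47) = (-⅓*8)*(2*√(-5) + 47) = -8*(2*(I*√5) + 47)/3 = -8*(2*I*√5 + 47)/3 = -8*(47 + 2*I*√5)/3 = -376/3 - 16*I*√5/3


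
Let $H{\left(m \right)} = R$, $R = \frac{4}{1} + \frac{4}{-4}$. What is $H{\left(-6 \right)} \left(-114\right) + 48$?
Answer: $-294$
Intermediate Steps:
$R = 3$ ($R = 4 \cdot 1 + 4 \left(- \frac{1}{4}\right) = 4 - 1 = 3$)
$H{\left(m \right)} = 3$
$H{\left(-6 \right)} \left(-114\right) + 48 = 3 \left(-114\right) + 48 = -342 + 48 = -294$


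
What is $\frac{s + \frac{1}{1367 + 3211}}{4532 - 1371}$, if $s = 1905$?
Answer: $\frac{8721091}{14471058} \approx 0.60266$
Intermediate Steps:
$\frac{s + \frac{1}{1367 + 3211}}{4532 - 1371} = \frac{1905 + \frac{1}{1367 + 3211}}{4532 - 1371} = \frac{1905 + \frac{1}{4578}}{3161} = \left(1905 + \frac{1}{4578}\right) \frac{1}{3161} = \frac{8721091}{4578} \cdot \frac{1}{3161} = \frac{8721091}{14471058}$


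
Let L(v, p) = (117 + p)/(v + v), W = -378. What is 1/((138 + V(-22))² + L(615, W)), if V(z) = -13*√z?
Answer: 410*I/(1471080*√22 + 6283573*I) ≈ 2.9581e-5 + 3.2482e-5*I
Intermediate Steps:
L(v, p) = (117 + p)/(2*v) (L(v, p) = (117 + p)/((2*v)) = (117 + p)*(1/(2*v)) = (117 + p)/(2*v))
1/((138 + V(-22))² + L(615, W)) = 1/((138 - 13*I*√22)² + (½)*(117 - 378)/615) = 1/((138 - 13*I*√22)² + (½)*(1/615)*(-261)) = 1/((138 - 13*I*√22)² - 87/410) = 1/(-87/410 + (138 - 13*I*√22)²)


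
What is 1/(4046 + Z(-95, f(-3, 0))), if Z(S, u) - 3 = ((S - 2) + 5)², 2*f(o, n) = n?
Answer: 1/12513 ≈ 7.9917e-5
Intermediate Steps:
f(o, n) = n/2
Z(S, u) = 3 + (3 + S)² (Z(S, u) = 3 + ((S - 2) + 5)² = 3 + ((-2 + S) + 5)² = 3 + (3 + S)²)
1/(4046 + Z(-95, f(-3, 0))) = 1/(4046 + (3 + (3 - 95)²)) = 1/(4046 + (3 + (-92)²)) = 1/(4046 + (3 + 8464)) = 1/(4046 + 8467) = 1/12513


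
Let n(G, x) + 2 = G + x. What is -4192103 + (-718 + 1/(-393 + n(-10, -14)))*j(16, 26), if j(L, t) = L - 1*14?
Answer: -1757092843/419 ≈ -4.1935e+6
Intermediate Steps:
j(L, t) = -14 + L (j(L, t) = L - 14 = -14 + L)
n(G, x) = -2 + G + x (n(G, x) = -2 + (G + x) = -2 + G + x)
-4192103 + (-718 + 1/(-393 + n(-10, -14)))*j(16, 26) = -4192103 + (-718 + 1/(-393 + (-2 - 10 - 14)))*(-14 + 16) = -4192103 + (-718 + 1/(-393 - 26))*2 = -4192103 + (-718 + 1/(-419))*2 = -4192103 + (-718 - 1/419)*2 = -4192103 - 300843/419*2 = -4192103 - 601686/419 = -1757092843/419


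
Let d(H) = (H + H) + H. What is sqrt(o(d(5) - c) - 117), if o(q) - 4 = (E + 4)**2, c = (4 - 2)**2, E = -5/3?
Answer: 22*I*sqrt(2)/3 ≈ 10.371*I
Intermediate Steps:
E = -5/3 (E = -5*1/3 = -5/3 ≈ -1.6667)
c = 4 (c = 2**2 = 4)
d(H) = 3*H (d(H) = 2*H + H = 3*H)
o(q) = 85/9 (o(q) = 4 + (-5/3 + 4)**2 = 4 + (7/3)**2 = 4 + 49/9 = 85/9)
sqrt(o(d(5) - c) - 117) = sqrt(85/9 - 117) = sqrt(-968/9) = 22*I*sqrt(2)/3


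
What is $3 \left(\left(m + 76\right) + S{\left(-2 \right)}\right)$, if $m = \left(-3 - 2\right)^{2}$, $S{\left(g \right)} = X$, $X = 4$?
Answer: $315$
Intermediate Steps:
$S{\left(g \right)} = 4$
$m = 25$ ($m = \left(-5\right)^{2} = 25$)
$3 \left(\left(m + 76\right) + S{\left(-2 \right)}\right) = 3 \left(\left(25 + 76\right) + 4\right) = 3 \left(101 + 4\right) = 3 \cdot 105 = 315$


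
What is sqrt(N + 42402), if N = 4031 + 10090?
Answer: sqrt(56523) ≈ 237.75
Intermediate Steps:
N = 14121
sqrt(N + 42402) = sqrt(14121 + 42402) = sqrt(56523)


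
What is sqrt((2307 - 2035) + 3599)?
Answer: 7*sqrt(79) ≈ 62.217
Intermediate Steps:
sqrt((2307 - 2035) + 3599) = sqrt(272 + 3599) = sqrt(3871) = 7*sqrt(79)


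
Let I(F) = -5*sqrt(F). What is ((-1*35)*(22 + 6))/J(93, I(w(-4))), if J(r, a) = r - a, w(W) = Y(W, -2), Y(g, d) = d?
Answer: -91140/8699 + 4900*I*sqrt(2)/8699 ≈ -10.477 + 0.7966*I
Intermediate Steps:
w(W) = -2
((-1*35)*(22 + 6))/J(93, I(w(-4))) = ((-1*35)*(22 + 6))/(93 - (-5)*sqrt(-2)) = (-35*28)/(93 - (-5)*I*sqrt(2)) = -980/(93 - (-5)*I*sqrt(2)) = -980/(93 + 5*I*sqrt(2))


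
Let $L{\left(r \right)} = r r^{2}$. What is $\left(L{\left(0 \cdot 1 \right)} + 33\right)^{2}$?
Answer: $1089$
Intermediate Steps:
$L{\left(r \right)} = r^{3}$
$\left(L{\left(0 \cdot 1 \right)} + 33\right)^{2} = \left(\left(0 \cdot 1\right)^{3} + 33\right)^{2} = \left(0^{3} + 33\right)^{2} = \left(0 + 33\right)^{2} = 33^{2} = 1089$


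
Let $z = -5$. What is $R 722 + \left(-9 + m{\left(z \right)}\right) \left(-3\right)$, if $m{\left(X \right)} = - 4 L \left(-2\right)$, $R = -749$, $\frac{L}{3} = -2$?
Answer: $-540607$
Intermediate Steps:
$L = -6$ ($L = 3 \left(-2\right) = -6$)
$m{\left(X \right)} = -48$ ($m{\left(X \right)} = \left(-4\right) \left(-6\right) \left(-2\right) = 24 \left(-2\right) = -48$)
$R 722 + \left(-9 + m{\left(z \right)}\right) \left(-3\right) = \left(-749\right) 722 + \left(-9 - 48\right) \left(-3\right) = -540778 - -171 = -540778 + 171 = -540607$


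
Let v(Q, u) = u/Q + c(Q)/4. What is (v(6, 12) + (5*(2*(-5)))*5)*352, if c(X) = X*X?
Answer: -84128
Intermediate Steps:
c(X) = X²
v(Q, u) = Q²/4 + u/Q (v(Q, u) = u/Q + Q²/4 = Q²/4 + u/Q)
(v(6, 12) + (5*(2*(-5)))*5)*352 = ((12 + (¼)*6³)/6 + (5*(2*(-5)))*5)*352 = ((12 + (¼)*216)/6 + (5*(-10))*5)*352 = ((12 + 54)/6 - 50*5)*352 = ((⅙)*66 - 250)*352 = (11 - 250)*352 = -239*352 = -84128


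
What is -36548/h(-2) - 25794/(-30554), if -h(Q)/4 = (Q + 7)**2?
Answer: 139908374/381925 ≈ 366.32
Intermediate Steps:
h(Q) = -4*(7 + Q)**2 (h(Q) = -4*(Q + 7)**2 = -4*(7 + Q)**2)
-36548/h(-2) - 25794/(-30554) = -36548*(-1/(4*(7 - 2)**2)) - 25794/(-30554) = -36548/((-4*5**2)) - 25794*(-1/30554) = -36548/((-4*25)) + 12897/15277 = -36548/(-100) + 12897/15277 = -36548*(-1/100) + 12897/15277 = 9137/25 + 12897/15277 = 139908374/381925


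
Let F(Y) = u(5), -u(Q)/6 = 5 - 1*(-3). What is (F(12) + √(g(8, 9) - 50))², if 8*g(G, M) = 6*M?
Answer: (96 - I*√173)²/4 ≈ 2260.8 - 631.34*I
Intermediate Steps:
u(Q) = -48 (u(Q) = -6*(5 - 1*(-3)) = -6*(5 + 3) = -6*8 = -48)
F(Y) = -48
g(G, M) = 3*M/4 (g(G, M) = (6*M)/8 = 3*M/4)
(F(12) + √(g(8, 9) - 50))² = (-48 + √((¾)*9 - 50))² = (-48 + √(27/4 - 50))² = (-48 + √(-173/4))² = (-48 + I*√173/2)²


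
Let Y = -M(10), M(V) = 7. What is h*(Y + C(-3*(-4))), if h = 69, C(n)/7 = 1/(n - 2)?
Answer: -4347/10 ≈ -434.70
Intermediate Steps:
C(n) = 7/(-2 + n) (C(n) = 7/(n - 2) = 7/(-2 + n))
Y = -7 (Y = -1*7 = -7)
h*(Y + C(-3*(-4))) = 69*(-7 + 7/(-2 - 3*(-4))) = 69*(-7 + 7/(-2 + 12)) = 69*(-7 + 7/10) = 69*(-63/10) = -4347/10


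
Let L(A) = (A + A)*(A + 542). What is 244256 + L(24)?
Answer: 271424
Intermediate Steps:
L(A) = 2*A*(542 + A) (L(A) = (2*A)*(542 + A) = 2*A*(542 + A))
244256 + L(24) = 244256 + 2*24*(542 + 24) = 244256 + 2*24*566 = 244256 + 27168 = 271424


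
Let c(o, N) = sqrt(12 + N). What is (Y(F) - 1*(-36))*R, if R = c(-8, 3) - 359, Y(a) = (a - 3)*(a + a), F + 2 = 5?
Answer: -12924 + 36*sqrt(15) ≈ -12785.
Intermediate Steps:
F = 3 (F = -2 + 5 = 3)
Y(a) = 2*a*(-3 + a) (Y(a) = (-3 + a)*(2*a) = 2*a*(-3 + a))
R = -359 + sqrt(15) (R = sqrt(12 + 3) - 359 = sqrt(15) - 359 = -359 + sqrt(15) ≈ -355.13)
(Y(F) - 1*(-36))*R = (2*3*(-3 + 3) - 1*(-36))*(-359 + sqrt(15)) = (2*3*0 + 36)*(-359 + sqrt(15)) = (0 + 36)*(-359 + sqrt(15)) = 36*(-359 + sqrt(15)) = -12924 + 36*sqrt(15)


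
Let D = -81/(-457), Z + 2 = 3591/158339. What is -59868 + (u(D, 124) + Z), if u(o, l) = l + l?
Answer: -9440484267/158339 ≈ -59622.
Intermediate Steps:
Z = -313087/158339 (Z = -2 + 3591/158339 = -313087/158339 ≈ -1.9773)
D = 81/457 (D = -81*(-1/457) = 81/457 ≈ 0.17724)
u(o, l) = 2*l
-59868 + (u(D, 124) + Z) = -59868 + (2*124 - 313087/158339) = -59868 + (248 - 313087/158339) = -59868 + 38954985/158339 = -9440484267/158339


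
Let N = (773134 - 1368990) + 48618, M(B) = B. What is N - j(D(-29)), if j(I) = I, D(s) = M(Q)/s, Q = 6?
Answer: -15869896/29 ≈ -5.4724e+5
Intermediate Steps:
N = -547238 (N = -595856 + 48618 = -547238)
D(s) = 6/s
N - j(D(-29)) = -547238 - 6/(-29) = -547238 - 6*(-1)/29 = -547238 - 1*(-6/29) = -547238 + 6/29 = -15869896/29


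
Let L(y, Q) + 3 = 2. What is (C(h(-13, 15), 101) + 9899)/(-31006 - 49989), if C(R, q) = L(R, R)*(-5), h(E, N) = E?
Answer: -9904/80995 ≈ -0.12228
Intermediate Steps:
L(y, Q) = -1 (L(y, Q) = -3 + 2 = -1)
C(R, q) = 5 (C(R, q) = -1*(-5) = 5)
(C(h(-13, 15), 101) + 9899)/(-31006 - 49989) = (5 + 9899)/(-31006 - 49989) = 9904/(-80995) = 9904*(-1/80995) = -9904/80995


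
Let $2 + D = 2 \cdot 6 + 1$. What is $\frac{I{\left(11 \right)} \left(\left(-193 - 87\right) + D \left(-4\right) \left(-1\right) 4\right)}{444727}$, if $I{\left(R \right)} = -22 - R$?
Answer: $\frac{3432}{444727} \approx 0.0077171$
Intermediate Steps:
$D = 11$ ($D = -2 + \left(2 \cdot 6 + 1\right) = -2 + \left(12 + 1\right) = -2 + 13 = 11$)
$\frac{I{\left(11 \right)} \left(\left(-193 - 87\right) + D \left(-4\right) \left(-1\right) 4\right)}{444727} = \frac{\left(-22 - 11\right) \left(\left(-193 - 87\right) + 11 \left(-4\right) \left(-1\right) 4\right)}{444727} = \left(-22 - 11\right) \left(\left(-193 - 87\right) + 11 \cdot 4 \cdot 4\right) \frac{1}{444727} = - 33 \left(-280 + 11 \cdot 16\right) \frac{1}{444727} = - 33 \left(-280 + 176\right) \frac{1}{444727} = \left(-33\right) \left(-104\right) \frac{1}{444727} = 3432 \cdot \frac{1}{444727} = \frac{3432}{444727}$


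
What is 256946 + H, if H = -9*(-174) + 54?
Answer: 258566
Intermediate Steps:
H = 1620 (H = 1566 + 54 = 1620)
256946 + H = 256946 + 1620 = 258566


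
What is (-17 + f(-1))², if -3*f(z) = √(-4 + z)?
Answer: (51 + I*√5)²/9 ≈ 288.44 + 25.342*I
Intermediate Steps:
f(z) = -√(-4 + z)/3
(-17 + f(-1))² = (-17 - √(-4 - 1)/3)² = (-17 - I*√5/3)²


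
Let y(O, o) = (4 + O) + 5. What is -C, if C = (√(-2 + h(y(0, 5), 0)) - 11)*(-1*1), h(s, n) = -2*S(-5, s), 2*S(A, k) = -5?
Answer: -11 + √3 ≈ -9.2679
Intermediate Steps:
S(A, k) = -5/2 (S(A, k) = (½)*(-5) = -5/2)
y(O, o) = 9 + O
h(s, n) = 5 (h(s, n) = -2*(-5/2) = 5)
C = 11 - √3 (C = (√(-2 + 5) - 11)*(-1*1) = (√3 - 11)*(-1) = (-11 + √3)*(-1) = 11 - √3 ≈ 9.2679)
-C = -(11 - √3) = -11 + √3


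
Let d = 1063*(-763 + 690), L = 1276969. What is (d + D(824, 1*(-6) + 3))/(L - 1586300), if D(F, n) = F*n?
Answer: 80071/309331 ≈ 0.25885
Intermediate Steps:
d = -77599 (d = 1063*(-73) = -77599)
(d + D(824, 1*(-6) + 3))/(L - 1586300) = (-77599 + 824*(1*(-6) + 3))/(1276969 - 1586300) = (-77599 + 824*(-6 + 3))/(-309331) = (-77599 + 824*(-3))*(-1/309331) = (-77599 - 2472)*(-1/309331) = -80071*(-1/309331) = 80071/309331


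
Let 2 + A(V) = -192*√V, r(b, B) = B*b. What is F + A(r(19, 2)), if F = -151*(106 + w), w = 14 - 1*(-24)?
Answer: -21746 - 192*√38 ≈ -22930.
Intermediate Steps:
w = 38 (w = 14 + 24 = 38)
A(V) = -2 - 192*√V
F = -21744 (F = -151*(106 + 38) = -151*144 = -21744)
F + A(r(19, 2)) = -21744 + (-2 - 192*√38) = -21746 - 192*√38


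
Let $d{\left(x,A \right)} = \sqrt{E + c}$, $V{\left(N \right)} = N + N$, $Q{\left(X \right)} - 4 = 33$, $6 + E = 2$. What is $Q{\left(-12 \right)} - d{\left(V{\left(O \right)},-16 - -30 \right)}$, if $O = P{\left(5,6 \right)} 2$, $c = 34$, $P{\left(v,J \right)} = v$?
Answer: $37 - \sqrt{30} \approx 31.523$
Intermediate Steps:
$E = -4$ ($E = -6 + 2 = -4$)
$Q{\left(X \right)} = 37$ ($Q{\left(X \right)} = 4 + 33 = 37$)
$O = 10$ ($O = 5 \cdot 2 = 10$)
$V{\left(N \right)} = 2 N$
$d{\left(x,A \right)} = \sqrt{30}$ ($d{\left(x,A \right)} = \sqrt{-4 + 34} = \sqrt{30}$)
$Q{\left(-12 \right)} - d{\left(V{\left(O \right)},-16 - -30 \right)} = 37 - \sqrt{30}$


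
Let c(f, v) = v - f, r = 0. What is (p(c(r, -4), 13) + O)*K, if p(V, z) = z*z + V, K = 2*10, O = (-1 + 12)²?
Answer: 5720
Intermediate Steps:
O = 121 (O = 11² = 121)
K = 20
p(V, z) = V + z² (p(V, z) = z² + V = V + z²)
(p(c(r, -4), 13) + O)*K = (((-4 - 1*0) + 13²) + 121)*20 = (((-4 + 0) + 169) + 121)*20 = ((-4 + 169) + 121)*20 = (165 + 121)*20 = 286*20 = 5720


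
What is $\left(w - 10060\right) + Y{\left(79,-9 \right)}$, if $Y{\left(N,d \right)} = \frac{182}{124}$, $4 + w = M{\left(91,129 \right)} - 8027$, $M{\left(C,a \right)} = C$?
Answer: $- \frac{1115909}{62} \approx -17999.0$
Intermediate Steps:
$w = -7940$ ($w = -4 + \left(91 - 8027\right) = -4 - 7936 = -7940$)
$Y{\left(N,d \right)} = \frac{91}{62}$ ($Y{\left(N,d \right)} = 182 \cdot \frac{1}{124} = \frac{91}{62}$)
$\left(w - 10060\right) + Y{\left(79,-9 \right)} = \left(-7940 - 10060\right) + \frac{91}{62} = -18000 + \frac{91}{62} = - \frac{1115909}{62}$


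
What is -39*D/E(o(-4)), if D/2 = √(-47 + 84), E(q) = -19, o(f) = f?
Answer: 78*√37/19 ≈ 24.971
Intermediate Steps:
D = 2*√37 (D = 2*√(-47 + 84) = 2*√37 ≈ 12.166)
-39*D/E(o(-4)) = -39*2*√37/(-19) = -39*2*√37*(-1)/19 = -(-78)*√37/19 = 78*√37/19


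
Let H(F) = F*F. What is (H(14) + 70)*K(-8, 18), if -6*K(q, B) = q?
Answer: 1064/3 ≈ 354.67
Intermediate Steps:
H(F) = F**2
K(q, B) = -q/6
(H(14) + 70)*K(-8, 18) = (14**2 + 70)*(-1/6*(-8)) = (196 + 70)*(4/3) = 266*(4/3) = 1064/3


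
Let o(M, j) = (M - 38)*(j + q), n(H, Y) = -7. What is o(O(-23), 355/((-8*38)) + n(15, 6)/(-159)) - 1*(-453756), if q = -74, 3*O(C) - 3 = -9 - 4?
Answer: 16562129123/36252 ≈ 4.5686e+5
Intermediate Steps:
O(C) = -10/3 (O(C) = 1 + (-9 - 4)/3 = 1 + (⅓)*(-13) = 1 - 13/3 = -10/3)
o(M, j) = (-74 + j)*(-38 + M) (o(M, j) = (M - 38)*(j - 74) = (-38 + M)*(-74 + j) = (-74 + j)*(-38 + M))
o(O(-23), 355/((-8*38)) + n(15, 6)/(-159)) - 1*(-453756) = (2812 - 74*(-10/3) - 38*(355/((-8*38)) - 7/(-159)) - 10*(355/((-8*38)) - 7/(-159))/3) - 1*(-453756) = (2812 + 740/3 - 38*(355/(-304) - 7*(-1/159)) - 10*(355/(-304) - 7*(-1/159))/3) + 453756 = (2812 + 740/3 - 38*(355*(-1/304) + 7/159) - 10*(355*(-1/304) + 7/159)/3) + 453756 = (2812 + 740/3 - 38*(-355/304 + 7/159) - 10*(-355/304 + 7/159)/3) + 453756 = (2812 + 740/3 - 38*(-54317/48336) - 10/3*(-54317/48336)) + 453756 = (2812 + 740/3 + 54317/1272 + 271585/72504) + 453756 = 112566611/36252 + 453756 = 16562129123/36252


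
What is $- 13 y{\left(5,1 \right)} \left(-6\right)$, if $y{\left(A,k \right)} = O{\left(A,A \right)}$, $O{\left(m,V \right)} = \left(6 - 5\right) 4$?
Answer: $312$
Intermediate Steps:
$O{\left(m,V \right)} = 4$ ($O{\left(m,V \right)} = 1 \cdot 4 = 4$)
$y{\left(A,k \right)} = 4$
$- 13 y{\left(5,1 \right)} \left(-6\right) = \left(-13\right) 4 \left(-6\right) = \left(-52\right) \left(-6\right) = 312$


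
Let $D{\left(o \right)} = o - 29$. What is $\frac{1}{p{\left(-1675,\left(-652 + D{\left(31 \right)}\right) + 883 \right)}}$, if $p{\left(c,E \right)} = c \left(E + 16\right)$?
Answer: $- \frac{1}{417075} \approx -2.3976 \cdot 10^{-6}$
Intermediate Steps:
$D{\left(o \right)} = -29 + o$
$p{\left(c,E \right)} = c \left(16 + E\right)$
$\frac{1}{p{\left(-1675,\left(-652 + D{\left(31 \right)}\right) + 883 \right)}} = \frac{1}{\left(-1675\right) \left(16 + \left(\left(-652 + \left(-29 + 31\right)\right) + 883\right)\right)} = \frac{1}{\left(-1675\right) \left(16 + \left(\left(-652 + 2\right) + 883\right)\right)} = \frac{1}{\left(-1675\right) \left(16 + \left(-650 + 883\right)\right)} = \frac{1}{\left(-1675\right) \left(16 + 233\right)} = \frac{1}{\left(-1675\right) 249} = \frac{1}{-417075} = - \frac{1}{417075}$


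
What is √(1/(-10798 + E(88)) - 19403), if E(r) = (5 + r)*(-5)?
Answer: I*√2461370855370/11263 ≈ 139.29*I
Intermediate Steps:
E(r) = -25 - 5*r
√(1/(-10798 + E(88)) - 19403) = √(1/(-10798 + (-25 - 5*88)) - 19403) = √(1/(-10798 + (-25 - 440)) - 19403) = √(1/(-10798 - 465) - 19403) = √(1/(-11263) - 19403) = √(-1/11263 - 19403) = √(-218535990/11263) = I*√2461370855370/11263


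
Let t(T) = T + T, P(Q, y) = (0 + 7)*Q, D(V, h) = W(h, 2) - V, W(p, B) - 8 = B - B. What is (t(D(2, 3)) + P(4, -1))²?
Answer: 1600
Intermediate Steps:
W(p, B) = 8 (W(p, B) = 8 + (B - B) = 8 + 0 = 8)
D(V, h) = 8 - V
P(Q, y) = 7*Q
t(T) = 2*T
(t(D(2, 3)) + P(4, -1))² = (2*(8 - 1*2) + 7*4)² = (2*(8 - 2) + 28)² = (2*6 + 28)² = (12 + 28)² = 40² = 1600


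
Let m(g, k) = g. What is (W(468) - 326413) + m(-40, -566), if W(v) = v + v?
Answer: -325517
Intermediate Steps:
W(v) = 2*v
(W(468) - 326413) + m(-40, -566) = (2*468 - 326413) - 40 = (936 - 326413) - 40 = -325477 - 40 = -325517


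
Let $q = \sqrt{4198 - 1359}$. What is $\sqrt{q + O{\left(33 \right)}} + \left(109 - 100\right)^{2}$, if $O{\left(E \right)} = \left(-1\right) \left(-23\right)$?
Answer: $81 + \sqrt{23 + \sqrt{2839}} \approx 89.734$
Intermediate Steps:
$O{\left(E \right)} = 23$
$q = \sqrt{2839} \approx 53.282$
$\sqrt{q + O{\left(33 \right)}} + \left(109 - 100\right)^{2} = \sqrt{\sqrt{2839} + 23} + \left(109 - 100\right)^{2} = \sqrt{23 + \sqrt{2839}} + 9^{2} = \sqrt{23 + \sqrt{2839}} + 81 = 81 + \sqrt{23 + \sqrt{2839}}$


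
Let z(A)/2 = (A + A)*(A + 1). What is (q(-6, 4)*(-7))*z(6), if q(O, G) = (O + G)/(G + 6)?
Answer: 1176/5 ≈ 235.20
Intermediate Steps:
z(A) = 4*A*(1 + A) (z(A) = 2*((A + A)*(A + 1)) = 2*((2*A)*(1 + A)) = 2*(2*A*(1 + A)) = 4*A*(1 + A))
q(O, G) = (G + O)/(6 + G)
(q(-6, 4)*(-7))*z(6) = (((4 - 6)/(6 + 4))*(-7))*(4*6*(1 + 6)) = ((-2/10)*(-7))*(4*6*7) = (((⅒)*(-2))*(-7))*168 = -⅕*(-7)*168 = (7/5)*168 = 1176/5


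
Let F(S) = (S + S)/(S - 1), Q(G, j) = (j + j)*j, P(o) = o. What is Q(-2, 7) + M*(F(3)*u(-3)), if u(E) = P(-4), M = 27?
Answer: -226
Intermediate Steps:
Q(G, j) = 2*j**2 (Q(G, j) = (2*j)*j = 2*j**2)
u(E) = -4
F(S) = 2*S/(-1 + S) (F(S) = (2*S)/(-1 + S) = 2*S/(-1 + S))
Q(-2, 7) + M*(F(3)*u(-3)) = 2*7**2 + 27*((2*3/(-1 + 3))*(-4)) = 2*49 + 27*((2*3/2)*(-4)) = 98 + 27*((2*3*(1/2))*(-4)) = 98 + 27*(3*(-4)) = 98 + 27*(-12) = 98 - 324 = -226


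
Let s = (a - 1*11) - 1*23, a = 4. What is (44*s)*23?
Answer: -30360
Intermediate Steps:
s = -30 (s = (4 - 1*11) - 1*23 = (4 - 11) - 23 = -7 - 23 = -30)
(44*s)*23 = (44*(-30))*23 = -1320*23 = -30360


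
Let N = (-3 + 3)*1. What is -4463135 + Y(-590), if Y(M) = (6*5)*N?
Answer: -4463135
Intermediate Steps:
N = 0 (N = 0*1 = 0)
Y(M) = 0 (Y(M) = (6*5)*0 = 30*0 = 0)
-4463135 + Y(-590) = -4463135 + 0 = -4463135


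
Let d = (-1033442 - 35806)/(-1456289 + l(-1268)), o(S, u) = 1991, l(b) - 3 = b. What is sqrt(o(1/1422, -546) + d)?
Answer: sqrt(21588600201863)/104111 ≈ 44.629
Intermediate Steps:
l(b) = 3 + b
d = 534624/728777 (d = (-1033442 - 35806)/(-1456289 + (3 - 1268)) = -1069248/(-1456289 - 1265) = -1069248/(-1457554) = -1069248*(-1/1457554) = 534624/728777 ≈ 0.73359)
sqrt(o(1/1422, -546) + d) = sqrt(1991 + 534624/728777) = sqrt(1451529631/728777) = sqrt(21588600201863)/104111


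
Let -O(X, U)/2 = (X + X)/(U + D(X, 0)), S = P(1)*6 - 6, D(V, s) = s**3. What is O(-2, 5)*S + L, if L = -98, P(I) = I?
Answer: -98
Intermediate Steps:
S = 0 (S = 1*6 - 6 = 6 - 6 = 0)
O(X, U) = -4*X/U (O(X, U) = -2*(X + X)/(U + 0**3) = -2*2*X/(U + 0) = -2*2*X/U = -4*X/U)
O(-2, 5)*S + L = -4*(-2)/5*0 - 98 = -4*(-2)*1/5*0 - 98 = (8/5)*0 - 98 = 0 - 98 = -98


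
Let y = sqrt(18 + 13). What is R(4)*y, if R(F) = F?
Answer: 4*sqrt(31) ≈ 22.271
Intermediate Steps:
y = sqrt(31) ≈ 5.5678
R(4)*y = 4*sqrt(31)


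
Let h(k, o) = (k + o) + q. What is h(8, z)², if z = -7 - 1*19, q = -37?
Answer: 3025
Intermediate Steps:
z = -26 (z = -7 - 19 = -26)
h(k, o) = -37 + k + o (h(k, o) = (k + o) - 37 = -37 + k + o)
h(8, z)² = (-37 + 8 - 26)² = (-55)² = 3025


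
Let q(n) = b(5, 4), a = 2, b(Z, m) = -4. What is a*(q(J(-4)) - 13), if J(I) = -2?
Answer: -34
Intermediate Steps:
q(n) = -4
a*(q(J(-4)) - 13) = 2*(-4 - 13) = 2*(-17) = -34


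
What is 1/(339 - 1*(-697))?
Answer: 1/1036 ≈ 0.00096525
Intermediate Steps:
1/(339 - 1*(-697)) = 1/(339 + 697) = 1/1036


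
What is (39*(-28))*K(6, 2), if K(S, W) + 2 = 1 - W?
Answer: 3276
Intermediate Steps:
K(S, W) = -1 - W (K(S, W) = -2 + (1 - W) = -1 - W)
(39*(-28))*K(6, 2) = (39*(-28))*(-1 - 1*2) = -1092*(-1 - 2) = -1092*(-3) = 3276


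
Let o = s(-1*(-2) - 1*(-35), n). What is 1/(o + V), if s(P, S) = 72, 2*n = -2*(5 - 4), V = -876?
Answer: -1/804 ≈ -0.0012438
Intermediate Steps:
n = -1 (n = (-2*(5 - 4))/2 = (-2*1)/2 = (½)*(-2) = -1)
o = 72
1/(o + V) = 1/(72 - 876) = 1/(-804) = -1/804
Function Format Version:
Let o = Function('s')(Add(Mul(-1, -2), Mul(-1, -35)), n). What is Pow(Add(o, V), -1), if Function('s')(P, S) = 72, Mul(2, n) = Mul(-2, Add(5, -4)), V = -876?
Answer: Rational(-1, 804) ≈ -0.0012438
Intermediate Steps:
n = -1 (n = Mul(Rational(1, 2), Mul(-2, Add(5, -4))) = Mul(Rational(1, 2), Mul(-2, 1)) = Mul(Rational(1, 2), -2) = -1)
o = 72
Pow(Add(o, V), -1) = Pow(Add(72, -876), -1) = Pow(-804, -1) = Rational(-1, 804)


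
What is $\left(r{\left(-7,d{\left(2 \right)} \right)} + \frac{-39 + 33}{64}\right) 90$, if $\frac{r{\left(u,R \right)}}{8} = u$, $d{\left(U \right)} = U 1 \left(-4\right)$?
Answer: $- \frac{80775}{16} \approx -5048.4$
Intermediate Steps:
$d{\left(U \right)} = - 4 U$ ($d{\left(U \right)} = U \left(-4\right) = - 4 U$)
$r{\left(u,R \right)} = 8 u$
$\left(r{\left(-7,d{\left(2 \right)} \right)} + \frac{-39 + 33}{64}\right) 90 = \left(8 \left(-7\right) + \frac{-39 + 33}{64}\right) 90 = \left(-56 - \frac{3}{32}\right) 90 = \left(- \frac{1795}{32}\right) 90 = - \frac{80775}{16}$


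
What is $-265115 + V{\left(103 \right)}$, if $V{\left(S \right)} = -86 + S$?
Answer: $-265098$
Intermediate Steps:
$-265115 + V{\left(103 \right)} = -265115 + \left(-86 + 103\right) = -265115 + 17 = -265098$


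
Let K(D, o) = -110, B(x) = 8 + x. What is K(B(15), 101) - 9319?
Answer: -9429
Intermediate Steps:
K(B(15), 101) - 9319 = -110 - 9319 = -9429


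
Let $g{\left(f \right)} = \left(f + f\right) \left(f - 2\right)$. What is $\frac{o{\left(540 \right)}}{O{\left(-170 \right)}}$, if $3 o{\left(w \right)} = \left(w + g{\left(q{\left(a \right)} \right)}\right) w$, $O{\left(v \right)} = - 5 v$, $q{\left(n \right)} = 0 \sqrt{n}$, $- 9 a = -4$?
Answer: $\frac{1944}{17} \approx 114.35$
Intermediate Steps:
$a = \frac{4}{9}$ ($a = \left(- \frac{1}{9}\right) \left(-4\right) = \frac{4}{9} \approx 0.44444$)
$q{\left(n \right)} = 0$
$g{\left(f \right)} = 2 f \left(-2 + f\right)$
$o{\left(w \right)} = \frac{w^{2}}{3}$ ($o{\left(w \right)} = \frac{\left(w + 2 \cdot 0 \left(-2 + 0\right)\right) w}{3} = \frac{\left(w + 2 \cdot 0 \left(-2\right)\right) w}{3} = \frac{\left(w + 0\right) w}{3} = \frac{w w}{3} = \frac{w^{2}}{3}$)
$\frac{o{\left(540 \right)}}{O{\left(-170 \right)}} = \frac{\frac{1}{3} \cdot 540^{2}}{\left(-5\right) \left(-170\right)} = \frac{\frac{1}{3} \cdot 291600}{850} = 97200 \cdot \frac{1}{850} = \frac{1944}{17}$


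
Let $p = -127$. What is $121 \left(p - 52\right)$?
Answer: $-21659$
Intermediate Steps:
$121 \left(p - 52\right) = 121 \left(-127 - 52\right) = 121 \left(-179\right) = -21659$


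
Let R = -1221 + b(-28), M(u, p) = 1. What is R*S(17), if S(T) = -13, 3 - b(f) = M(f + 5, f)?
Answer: 15847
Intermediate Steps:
b(f) = 2 (b(f) = 3 - 1*1 = 3 - 1 = 2)
R = -1219 (R = -1221 + 2 = -1219)
R*S(17) = -1219*(-13) = 15847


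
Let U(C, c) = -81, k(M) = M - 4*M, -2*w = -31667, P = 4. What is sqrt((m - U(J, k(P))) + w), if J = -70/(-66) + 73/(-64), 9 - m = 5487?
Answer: sqrt(41746)/2 ≈ 102.16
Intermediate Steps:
m = -5478 (m = 9 - 1*5487 = 9 - 5487 = -5478)
w = 31667/2 (w = -1/2*(-31667) = 31667/2 ≈ 15834.)
k(M) = -3*M
J = -169/2112 (J = -70*(-1/66) + 73*(-1/64) = 35/33 - 73/64 = -169/2112 ≈ -0.080019)
sqrt((m - U(J, k(P))) + w) = sqrt((-5478 - 1*(-81)) + 31667/2) = sqrt((-5478 + 81) + 31667/2) = sqrt(-5397 + 31667/2) = sqrt(20873/2) = sqrt(41746)/2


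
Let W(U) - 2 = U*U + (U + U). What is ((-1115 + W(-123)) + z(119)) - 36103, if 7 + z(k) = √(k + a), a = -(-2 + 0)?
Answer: -22329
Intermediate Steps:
W(U) = 2 + U² + 2*U (W(U) = 2 + (U*U + (U + U)) = 2 + (U² + 2*U) = 2 + U² + 2*U)
a = 2 (a = -1*(-2) = 2)
z(k) = -7 + √(2 + k) (z(k) = -7 + √(k + 2) = -7 + √(2 + k))
((-1115 + W(-123)) + z(119)) - 36103 = ((-1115 + (2 + (-123)² + 2*(-123))) + (-7 + √(2 + 119))) - 36103 = ((-1115 + (2 + 15129 - 246)) + (-7 + √121)) - 36103 = ((-1115 + 14885) + (-7 + 11)) - 36103 = (13770 + 4) - 36103 = 13774 - 36103 = -22329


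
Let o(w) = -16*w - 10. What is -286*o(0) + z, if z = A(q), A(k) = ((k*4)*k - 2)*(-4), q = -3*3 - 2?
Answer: 932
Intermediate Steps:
q = -11 (q = -9 - 2 = -11)
A(k) = 8 - 16*k² (A(k) = ((4*k)*k - 2)*(-4) = (4*k² - 2)*(-4) = (-2 + 4*k²)*(-4) = 8 - 16*k²)
z = -1928 (z = 8 - 16*(-11)² = 8 - 16*121 = 8 - 1936 = -1928)
o(w) = -10 - 16*w
-286*o(0) + z = -286*(-10 - 16*0) - 1928 = -286*(-10 + 0) - 1928 = -286*(-10) - 1928 = 2860 - 1928 = 932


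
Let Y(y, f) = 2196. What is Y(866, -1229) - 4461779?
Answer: -4459583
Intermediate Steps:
Y(866, -1229) - 4461779 = 2196 - 4461779 = -4459583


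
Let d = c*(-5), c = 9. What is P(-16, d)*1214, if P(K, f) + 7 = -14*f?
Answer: 756322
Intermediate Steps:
d = -45 (d = 9*(-5) = -45)
P(K, f) = -7 - 14*f
P(-16, d)*1214 = (-7 - 14*(-45))*1214 = (-7 + 630)*1214 = 623*1214 = 756322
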